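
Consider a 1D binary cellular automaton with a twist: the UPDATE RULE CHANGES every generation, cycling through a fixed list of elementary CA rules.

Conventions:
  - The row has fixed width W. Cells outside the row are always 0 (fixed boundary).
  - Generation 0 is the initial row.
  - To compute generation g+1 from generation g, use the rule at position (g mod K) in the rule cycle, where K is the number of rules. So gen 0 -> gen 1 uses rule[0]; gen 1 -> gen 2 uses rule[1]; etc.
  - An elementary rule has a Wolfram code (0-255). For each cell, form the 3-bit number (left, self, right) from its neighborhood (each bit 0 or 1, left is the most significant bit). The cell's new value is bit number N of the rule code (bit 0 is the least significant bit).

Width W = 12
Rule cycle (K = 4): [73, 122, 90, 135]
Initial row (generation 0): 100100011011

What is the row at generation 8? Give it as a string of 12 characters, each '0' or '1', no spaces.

Gen 0: 100100011011
Gen 1 (rule 73): 000001011011
Gen 2 (rule 122): 000010111111
Gen 3 (rule 90): 000100100001
Gen 4 (rule 135): 111101101111
Gen 5 (rule 73): 100101101001
Gen 6 (rule 122): 011011110110
Gen 7 (rule 90): 111010010111
Gen 8 (rule 135): 010010110010

Answer: 010010110010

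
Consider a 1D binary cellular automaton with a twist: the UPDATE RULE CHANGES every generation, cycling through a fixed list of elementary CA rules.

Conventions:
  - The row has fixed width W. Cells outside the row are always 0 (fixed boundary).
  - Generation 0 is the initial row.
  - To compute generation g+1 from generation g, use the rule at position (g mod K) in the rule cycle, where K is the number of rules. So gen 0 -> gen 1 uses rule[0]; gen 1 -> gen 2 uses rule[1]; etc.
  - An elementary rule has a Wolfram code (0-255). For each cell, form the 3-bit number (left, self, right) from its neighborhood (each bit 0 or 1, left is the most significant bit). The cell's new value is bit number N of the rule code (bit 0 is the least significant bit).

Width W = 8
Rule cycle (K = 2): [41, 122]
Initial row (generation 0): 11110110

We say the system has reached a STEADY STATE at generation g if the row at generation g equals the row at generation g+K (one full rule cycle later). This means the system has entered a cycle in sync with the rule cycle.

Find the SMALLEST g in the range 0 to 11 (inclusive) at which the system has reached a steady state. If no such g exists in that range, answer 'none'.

Answer: 8

Derivation:
Gen 0: 11110110
Gen 1 (rule 41): 10001100
Gen 2 (rule 122): 01011110
Gen 3 (rule 41): 00110000
Gen 4 (rule 122): 01111000
Gen 5 (rule 41): 01000011
Gen 6 (rule 122): 10100111
Gen 7 (rule 41): 01000100
Gen 8 (rule 122): 10101010
Gen 9 (rule 41): 01010100
Gen 10 (rule 122): 10101010
Gen 11 (rule 41): 01010100
Gen 12 (rule 122): 10101010
Gen 13 (rule 41): 01010100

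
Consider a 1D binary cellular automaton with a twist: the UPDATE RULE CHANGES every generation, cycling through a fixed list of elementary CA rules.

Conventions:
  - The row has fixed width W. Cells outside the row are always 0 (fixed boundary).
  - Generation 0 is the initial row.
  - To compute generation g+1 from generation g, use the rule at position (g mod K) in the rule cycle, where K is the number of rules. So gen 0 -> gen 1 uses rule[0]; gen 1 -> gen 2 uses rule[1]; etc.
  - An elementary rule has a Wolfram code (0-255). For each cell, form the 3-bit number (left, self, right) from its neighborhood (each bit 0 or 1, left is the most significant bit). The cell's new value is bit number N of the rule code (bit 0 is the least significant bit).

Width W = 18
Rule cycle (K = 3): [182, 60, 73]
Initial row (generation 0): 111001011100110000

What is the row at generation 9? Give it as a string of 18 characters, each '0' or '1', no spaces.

Answer: 010101111011011000

Derivation:
Gen 0: 111001011100110000
Gen 1 (rule 182): 010111101011001000
Gen 2 (rule 60): 011100011110101100
Gen 3 (rule 73): 010101010010001101
Gen 4 (rule 182): 111111111111010011
Gen 5 (rule 60): 100000000000111010
Gen 6 (rule 73): 001111111110101000
Gen 7 (rule 182): 010111111101111100
Gen 8 (rule 60): 011100000011000010
Gen 9 (rule 73): 010101111011011000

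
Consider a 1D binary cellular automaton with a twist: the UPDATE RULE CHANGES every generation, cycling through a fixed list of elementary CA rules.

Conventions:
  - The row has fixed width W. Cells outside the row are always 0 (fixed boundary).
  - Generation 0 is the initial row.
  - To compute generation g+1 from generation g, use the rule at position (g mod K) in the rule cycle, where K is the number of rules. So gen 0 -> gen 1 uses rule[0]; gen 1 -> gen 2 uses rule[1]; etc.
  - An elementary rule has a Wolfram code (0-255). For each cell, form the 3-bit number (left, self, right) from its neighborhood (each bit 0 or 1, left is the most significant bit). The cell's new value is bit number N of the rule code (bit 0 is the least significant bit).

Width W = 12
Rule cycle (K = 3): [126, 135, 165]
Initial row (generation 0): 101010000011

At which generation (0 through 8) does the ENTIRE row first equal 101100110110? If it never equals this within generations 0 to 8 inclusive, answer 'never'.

Answer: 5

Derivation:
Gen 0: 101010000011
Gen 1 (rule 126): 111111000111
Gen 2 (rule 135): 011110011010
Gen 3 (rule 165): 001100000110
Gen 4 (rule 126): 011110001111
Gen 5 (rule 135): 101100110110
Gen 6 (rule 165): 110000001000
Gen 7 (rule 126): 111000011100
Gen 8 (rule 135): 010011101001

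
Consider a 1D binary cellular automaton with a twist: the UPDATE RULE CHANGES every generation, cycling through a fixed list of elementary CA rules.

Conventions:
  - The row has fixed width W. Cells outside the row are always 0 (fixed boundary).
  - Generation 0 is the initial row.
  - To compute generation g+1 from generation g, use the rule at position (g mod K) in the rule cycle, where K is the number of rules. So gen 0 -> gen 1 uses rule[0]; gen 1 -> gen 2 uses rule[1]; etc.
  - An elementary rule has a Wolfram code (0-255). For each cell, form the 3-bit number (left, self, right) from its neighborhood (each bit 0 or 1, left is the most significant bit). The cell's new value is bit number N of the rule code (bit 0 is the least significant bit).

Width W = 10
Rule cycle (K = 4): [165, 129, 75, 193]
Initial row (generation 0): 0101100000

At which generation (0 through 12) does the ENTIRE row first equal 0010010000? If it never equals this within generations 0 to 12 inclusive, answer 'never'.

Answer: 5

Derivation:
Gen 0: 0101100000
Gen 1 (rule 165): 0110001111
Gen 2 (rule 129): 0000100110
Gen 3 (rule 75): 1111001110
Gen 4 (rule 193): 0111000110
Gen 5 (rule 165): 0010010000
Gen 6 (rule 129): 1000000111
Gen 7 (rule 75): 0011111101
Gen 8 (rule 193): 1001111100
Gen 9 (rule 165): 1000111001
Gen 10 (rule 129): 0010010000
Gen 11 (rule 75): 1100100111
Gen 12 (rule 193): 0100000011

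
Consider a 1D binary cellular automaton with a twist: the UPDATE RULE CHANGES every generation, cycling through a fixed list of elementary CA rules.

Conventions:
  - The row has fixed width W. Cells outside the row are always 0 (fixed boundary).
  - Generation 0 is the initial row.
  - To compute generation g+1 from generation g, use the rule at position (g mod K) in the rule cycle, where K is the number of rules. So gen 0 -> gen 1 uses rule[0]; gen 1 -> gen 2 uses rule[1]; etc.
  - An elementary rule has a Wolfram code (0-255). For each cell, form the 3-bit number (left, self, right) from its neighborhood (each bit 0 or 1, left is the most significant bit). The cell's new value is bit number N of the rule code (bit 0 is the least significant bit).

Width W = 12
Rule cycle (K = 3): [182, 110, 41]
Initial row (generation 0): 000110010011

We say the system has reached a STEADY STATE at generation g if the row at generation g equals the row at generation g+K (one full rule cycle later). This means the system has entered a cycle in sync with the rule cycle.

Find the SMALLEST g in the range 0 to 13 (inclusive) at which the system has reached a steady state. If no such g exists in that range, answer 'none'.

Answer: 13

Derivation:
Gen 0: 000110010011
Gen 1 (rule 182): 001001111100
Gen 2 (rule 110): 011011000100
Gen 3 (rule 41): 010110010001
Gen 4 (rule 182): 111001111011
Gen 5 (rule 110): 101011001111
Gen 6 (rule 41): 010110001000
Gen 7 (rule 182): 111001011100
Gen 8 (rule 110): 101011110100
Gen 9 (rule 41): 010110001001
Gen 10 (rule 182): 111001011111
Gen 11 (rule 110): 101011110001
Gen 12 (rule 41): 010110000100
Gen 13 (rule 182): 111001001110
Gen 14 (rule 110): 101011011010
Gen 15 (rule 41): 010110110100
Gen 16 (rule 182): 111001001110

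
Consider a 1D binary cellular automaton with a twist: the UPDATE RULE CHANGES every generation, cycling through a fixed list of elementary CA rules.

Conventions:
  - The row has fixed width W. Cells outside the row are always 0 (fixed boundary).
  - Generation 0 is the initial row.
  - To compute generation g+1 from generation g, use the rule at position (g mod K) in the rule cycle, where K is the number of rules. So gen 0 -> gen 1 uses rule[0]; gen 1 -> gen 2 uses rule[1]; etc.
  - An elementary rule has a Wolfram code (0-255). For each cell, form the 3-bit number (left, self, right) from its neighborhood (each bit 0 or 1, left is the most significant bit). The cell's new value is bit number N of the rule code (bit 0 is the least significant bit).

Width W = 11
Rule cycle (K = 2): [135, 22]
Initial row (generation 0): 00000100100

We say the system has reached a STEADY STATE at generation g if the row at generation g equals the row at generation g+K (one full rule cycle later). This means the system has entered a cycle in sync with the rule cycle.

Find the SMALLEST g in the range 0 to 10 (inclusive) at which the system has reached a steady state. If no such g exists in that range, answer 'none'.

Gen 0: 00000100100
Gen 1 (rule 135): 11111101101
Gen 2 (rule 22): 00000000001
Gen 3 (rule 135): 11111111111
Gen 4 (rule 22): 00000000000
Gen 5 (rule 135): 11111111111
Gen 6 (rule 22): 00000000000
Gen 7 (rule 135): 11111111111
Gen 8 (rule 22): 00000000000
Gen 9 (rule 135): 11111111111
Gen 10 (rule 22): 00000000000
Gen 11 (rule 135): 11111111111
Gen 12 (rule 22): 00000000000

Answer: 3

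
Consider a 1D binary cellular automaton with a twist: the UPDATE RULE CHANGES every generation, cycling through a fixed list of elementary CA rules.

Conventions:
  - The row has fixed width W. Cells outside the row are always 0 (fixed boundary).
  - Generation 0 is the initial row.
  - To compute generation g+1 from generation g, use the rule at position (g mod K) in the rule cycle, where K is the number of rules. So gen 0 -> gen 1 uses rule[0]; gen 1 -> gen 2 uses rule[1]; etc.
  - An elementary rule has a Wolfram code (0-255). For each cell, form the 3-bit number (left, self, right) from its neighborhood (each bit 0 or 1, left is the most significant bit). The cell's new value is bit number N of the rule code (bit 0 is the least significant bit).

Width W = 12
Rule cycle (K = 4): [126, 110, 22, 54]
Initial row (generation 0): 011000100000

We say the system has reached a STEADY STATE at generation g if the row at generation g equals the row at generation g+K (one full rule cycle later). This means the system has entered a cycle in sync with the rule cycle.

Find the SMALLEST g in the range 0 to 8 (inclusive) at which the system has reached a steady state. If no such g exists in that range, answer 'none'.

Gen 0: 011000100000
Gen 1 (rule 126): 111101110000
Gen 2 (rule 110): 100111010000
Gen 3 (rule 22): 111000011000
Gen 4 (rule 54): 000100100100
Gen 5 (rule 126): 001111111110
Gen 6 (rule 110): 011000000010
Gen 7 (rule 22): 100100000111
Gen 8 (rule 54): 111110001000
Gen 9 (rule 126): 100011011100
Gen 10 (rule 110): 100111110100
Gen 11 (rule 22): 111000000110
Gen 12 (rule 54): 000100001001

Answer: none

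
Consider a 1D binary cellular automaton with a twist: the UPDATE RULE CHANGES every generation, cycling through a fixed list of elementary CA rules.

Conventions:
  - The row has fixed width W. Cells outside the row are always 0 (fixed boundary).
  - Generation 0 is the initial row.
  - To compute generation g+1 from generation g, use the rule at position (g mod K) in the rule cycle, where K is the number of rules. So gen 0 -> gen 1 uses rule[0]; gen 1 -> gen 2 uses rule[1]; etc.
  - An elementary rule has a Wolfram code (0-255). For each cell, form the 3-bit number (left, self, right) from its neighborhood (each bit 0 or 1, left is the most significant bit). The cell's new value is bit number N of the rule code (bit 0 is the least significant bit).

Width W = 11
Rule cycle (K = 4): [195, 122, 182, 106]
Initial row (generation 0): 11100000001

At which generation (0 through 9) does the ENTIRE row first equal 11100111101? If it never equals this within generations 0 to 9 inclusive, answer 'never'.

Gen 0: 11100000001
Gen 1 (rule 195): 01101111110
Gen 2 (rule 122): 11111000011
Gen 3 (rule 182): 01110100100
Gen 4 (rule 106): 11011001000
Gen 5 (rule 195): 01001010011
Gen 6 (rule 122): 10110101111
Gen 7 (rule 182): 11001110110
Gen 8 (rule 106): 11011011110
Gen 9 (rule 195): 01001001110

Answer: never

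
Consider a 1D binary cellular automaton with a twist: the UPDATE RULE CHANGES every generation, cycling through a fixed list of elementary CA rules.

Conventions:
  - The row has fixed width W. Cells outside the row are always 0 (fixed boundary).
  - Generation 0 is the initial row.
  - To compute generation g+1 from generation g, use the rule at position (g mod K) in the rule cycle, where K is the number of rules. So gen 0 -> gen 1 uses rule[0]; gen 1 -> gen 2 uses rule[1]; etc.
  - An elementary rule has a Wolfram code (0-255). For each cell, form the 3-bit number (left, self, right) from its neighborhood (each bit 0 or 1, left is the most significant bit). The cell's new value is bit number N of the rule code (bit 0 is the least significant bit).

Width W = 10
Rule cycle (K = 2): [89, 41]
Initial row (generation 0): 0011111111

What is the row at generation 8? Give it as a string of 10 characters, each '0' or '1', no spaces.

Answer: 1000010000

Derivation:
Gen 0: 0011111111
Gen 1 (rule 89): 1010000001
Gen 2 (rule 41): 0100111100
Gen 3 (rule 89): 0010100111
Gen 4 (rule 41): 1001000100
Gen 5 (rule 89): 0100110011
Gen 6 (rule 41): 0000100010
Gen 7 (rule 89): 1110011001
Gen 8 (rule 41): 1000010000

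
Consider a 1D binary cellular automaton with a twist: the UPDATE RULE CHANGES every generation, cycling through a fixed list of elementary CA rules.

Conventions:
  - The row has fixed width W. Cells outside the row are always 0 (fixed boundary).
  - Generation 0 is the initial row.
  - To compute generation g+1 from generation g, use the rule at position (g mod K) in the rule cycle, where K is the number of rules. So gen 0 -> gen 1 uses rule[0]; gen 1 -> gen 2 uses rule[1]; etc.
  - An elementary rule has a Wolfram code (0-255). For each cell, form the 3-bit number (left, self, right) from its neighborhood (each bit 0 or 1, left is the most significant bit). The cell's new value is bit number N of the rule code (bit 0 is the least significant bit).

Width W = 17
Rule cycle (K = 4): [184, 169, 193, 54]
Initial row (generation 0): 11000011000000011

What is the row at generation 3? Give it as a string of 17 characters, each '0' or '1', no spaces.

Answer: 00000000000111011

Derivation:
Gen 0: 11000011000000011
Gen 1 (rule 184): 10100010100000010
Gen 2 (rule 169): 01001001001111000
Gen 3 (rule 193): 00000000000111011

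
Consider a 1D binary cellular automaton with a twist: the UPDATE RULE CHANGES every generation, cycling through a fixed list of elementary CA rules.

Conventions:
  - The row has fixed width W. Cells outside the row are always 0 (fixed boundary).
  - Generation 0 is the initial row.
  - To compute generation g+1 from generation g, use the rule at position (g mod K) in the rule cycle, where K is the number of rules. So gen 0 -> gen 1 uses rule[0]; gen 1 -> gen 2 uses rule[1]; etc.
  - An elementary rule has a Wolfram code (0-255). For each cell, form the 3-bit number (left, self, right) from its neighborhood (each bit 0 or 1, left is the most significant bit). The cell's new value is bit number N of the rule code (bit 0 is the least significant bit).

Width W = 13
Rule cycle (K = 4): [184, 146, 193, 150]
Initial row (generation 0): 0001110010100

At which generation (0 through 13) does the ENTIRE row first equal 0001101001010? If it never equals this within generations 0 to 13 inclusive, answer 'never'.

Answer: 1

Derivation:
Gen 0: 0001110010100
Gen 1 (rule 184): 0001101001010
Gen 2 (rule 146): 0010000110001
Gen 3 (rule 193): 1000110010100
Gen 4 (rule 150): 1101001110110
Gen 5 (rule 184): 1010101101101
Gen 6 (rule 146): 0000000000000
Gen 7 (rule 193): 1111111111111
Gen 8 (rule 150): 0111111111110
Gen 9 (rule 184): 0111111111101
Gen 10 (rule 146): 1011111111000
Gen 11 (rule 193): 0001111111011
Gen 12 (rule 150): 0010111110000
Gen 13 (rule 184): 0001111101000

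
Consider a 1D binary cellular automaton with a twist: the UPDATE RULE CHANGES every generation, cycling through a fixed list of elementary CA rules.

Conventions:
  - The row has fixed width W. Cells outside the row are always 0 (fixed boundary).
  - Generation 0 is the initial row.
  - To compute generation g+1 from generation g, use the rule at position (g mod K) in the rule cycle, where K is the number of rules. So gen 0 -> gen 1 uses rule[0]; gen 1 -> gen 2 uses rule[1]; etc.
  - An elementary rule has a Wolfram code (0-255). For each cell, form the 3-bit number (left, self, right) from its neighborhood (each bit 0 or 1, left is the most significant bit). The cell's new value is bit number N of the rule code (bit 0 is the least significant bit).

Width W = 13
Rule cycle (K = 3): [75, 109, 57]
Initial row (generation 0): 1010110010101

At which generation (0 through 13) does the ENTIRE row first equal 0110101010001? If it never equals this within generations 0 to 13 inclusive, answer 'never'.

Answer: 12

Derivation:
Gen 0: 1010110010101
Gen 1 (rule 75): 0000110100000
Gen 2 (rule 109): 1110111101111
Gen 3 (rule 57): 1001100011000
Gen 4 (rule 75): 0011101111011
Gen 5 (rule 109): 1010111001111
Gen 6 (rule 57): 0101100101000
Gen 7 (rule 75): 1001101000011
Gen 8 (rule 109): 1001111011011
Gen 9 (rule 57): 0101000110110
Gen 10 (rule 75): 1000011110110
Gen 11 (rule 109): 1011010011110
Gen 12 (rule 57): 0110101010001
Gen 13 (rule 75): 1110000000110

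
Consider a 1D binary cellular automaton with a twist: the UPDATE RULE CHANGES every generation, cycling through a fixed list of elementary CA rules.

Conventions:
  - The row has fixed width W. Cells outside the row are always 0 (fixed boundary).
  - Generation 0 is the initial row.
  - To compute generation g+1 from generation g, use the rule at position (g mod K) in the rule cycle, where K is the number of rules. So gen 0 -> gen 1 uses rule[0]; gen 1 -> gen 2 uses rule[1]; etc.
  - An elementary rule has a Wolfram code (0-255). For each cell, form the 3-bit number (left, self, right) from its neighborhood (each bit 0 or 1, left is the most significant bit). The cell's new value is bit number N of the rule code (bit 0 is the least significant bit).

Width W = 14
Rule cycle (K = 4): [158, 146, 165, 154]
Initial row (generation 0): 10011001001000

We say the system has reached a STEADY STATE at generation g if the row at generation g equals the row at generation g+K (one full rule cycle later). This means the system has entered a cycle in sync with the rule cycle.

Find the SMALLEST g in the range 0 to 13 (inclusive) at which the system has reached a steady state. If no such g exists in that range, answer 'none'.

Answer: none

Derivation:
Gen 0: 10011001001000
Gen 1 (rule 158): 11110111111100
Gen 2 (rule 146): 01100011111010
Gen 3 (rule 165): 00001001110110
Gen 4 (rule 154): 00010111100101
Gen 5 (rule 158): 00110111011101
Gen 6 (rule 146): 01000010001000
Gen 7 (rule 165): 01011010101011
Gen 8 (rule 154): 10010000000010
Gen 9 (rule 158): 11111000000111
Gen 10 (rule 146): 01110100001010
Gen 11 (rule 165): 00101101101110
Gen 12 (rule 154): 01001001001101
Gen 13 (rule 158): 11111111111001
Gen 14 (rule 146): 01111111110110
Gen 15 (rule 165): 00111111101000
Gen 16 (rule 154): 01111111000100
Gen 17 (rule 158): 11111110101110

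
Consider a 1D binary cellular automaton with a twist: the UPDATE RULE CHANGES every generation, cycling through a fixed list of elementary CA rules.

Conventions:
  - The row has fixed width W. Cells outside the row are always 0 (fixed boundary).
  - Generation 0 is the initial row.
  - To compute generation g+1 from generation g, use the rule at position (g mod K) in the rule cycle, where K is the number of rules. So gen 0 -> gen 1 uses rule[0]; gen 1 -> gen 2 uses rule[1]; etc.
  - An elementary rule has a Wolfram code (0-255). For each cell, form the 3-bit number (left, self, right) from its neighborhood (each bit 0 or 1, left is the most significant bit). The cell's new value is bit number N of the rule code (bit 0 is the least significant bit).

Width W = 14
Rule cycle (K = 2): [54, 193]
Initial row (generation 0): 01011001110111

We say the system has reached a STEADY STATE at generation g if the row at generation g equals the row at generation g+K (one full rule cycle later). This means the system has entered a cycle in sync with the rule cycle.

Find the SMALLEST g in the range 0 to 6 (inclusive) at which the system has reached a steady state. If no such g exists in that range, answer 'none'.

Answer: none

Derivation:
Gen 0: 01011001110111
Gen 1 (rule 54): 11100110001000
Gen 2 (rule 193): 01100010100011
Gen 3 (rule 54): 10010111110100
Gen 4 (rule 193): 00000011110001
Gen 5 (rule 54): 00000100001011
Gen 6 (rule 193): 11110001100001
Gen 7 (rule 54): 00001010010011
Gen 8 (rule 193): 11100000000001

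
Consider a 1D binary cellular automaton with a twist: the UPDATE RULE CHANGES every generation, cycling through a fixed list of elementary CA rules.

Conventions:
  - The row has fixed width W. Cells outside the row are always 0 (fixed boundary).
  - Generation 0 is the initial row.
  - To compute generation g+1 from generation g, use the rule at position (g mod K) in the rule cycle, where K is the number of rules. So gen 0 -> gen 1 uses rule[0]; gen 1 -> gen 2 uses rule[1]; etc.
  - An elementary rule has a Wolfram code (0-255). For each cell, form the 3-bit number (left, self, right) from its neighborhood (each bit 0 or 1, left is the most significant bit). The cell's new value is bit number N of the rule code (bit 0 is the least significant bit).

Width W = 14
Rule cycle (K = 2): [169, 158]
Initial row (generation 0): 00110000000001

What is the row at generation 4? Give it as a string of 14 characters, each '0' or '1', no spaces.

Gen 0: 00110000000001
Gen 1 (rule 169): 10100111111100
Gen 2 (rule 158): 10111111111010
Gen 3 (rule 169): 01111111110100
Gen 4 (rule 158): 11111111100110

Answer: 11111111100110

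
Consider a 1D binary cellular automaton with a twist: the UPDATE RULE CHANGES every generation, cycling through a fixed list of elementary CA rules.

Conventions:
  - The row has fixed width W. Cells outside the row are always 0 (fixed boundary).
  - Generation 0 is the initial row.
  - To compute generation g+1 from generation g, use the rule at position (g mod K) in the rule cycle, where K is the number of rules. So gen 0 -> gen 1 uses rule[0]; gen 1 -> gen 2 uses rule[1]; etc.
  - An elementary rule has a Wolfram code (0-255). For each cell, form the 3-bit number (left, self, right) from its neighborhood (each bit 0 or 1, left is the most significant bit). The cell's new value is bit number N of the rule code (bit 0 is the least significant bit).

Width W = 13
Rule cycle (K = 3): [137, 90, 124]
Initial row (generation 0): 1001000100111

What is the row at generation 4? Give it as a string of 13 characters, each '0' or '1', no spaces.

Gen 0: 1001000100111
Gen 1 (rule 137): 0000010000110
Gen 2 (rule 90): 0000101001111
Gen 3 (rule 124): 0000111101001
Gen 4 (rule 137): 1110111000000

Answer: 1110111000000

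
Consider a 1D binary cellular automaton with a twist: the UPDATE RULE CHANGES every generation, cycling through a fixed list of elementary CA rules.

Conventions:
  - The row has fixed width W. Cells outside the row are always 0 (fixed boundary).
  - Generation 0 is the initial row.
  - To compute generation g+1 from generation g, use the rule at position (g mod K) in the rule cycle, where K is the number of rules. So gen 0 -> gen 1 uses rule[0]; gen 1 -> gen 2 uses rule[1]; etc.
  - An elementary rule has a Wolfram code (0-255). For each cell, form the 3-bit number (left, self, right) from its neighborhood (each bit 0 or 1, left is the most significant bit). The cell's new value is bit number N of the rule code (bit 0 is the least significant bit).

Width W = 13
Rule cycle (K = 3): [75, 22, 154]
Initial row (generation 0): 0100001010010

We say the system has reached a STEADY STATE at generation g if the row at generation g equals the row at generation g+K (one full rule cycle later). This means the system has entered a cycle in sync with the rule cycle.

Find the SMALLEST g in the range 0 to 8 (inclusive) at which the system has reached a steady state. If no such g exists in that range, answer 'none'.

Answer: none

Derivation:
Gen 0: 0100001010010
Gen 1 (rule 75): 1001110000100
Gen 2 (rule 22): 1110001001110
Gen 3 (rule 154): 1101010111101
Gen 4 (rule 75): 1100000100100
Gen 5 (rule 22): 0010001111110
Gen 6 (rule 154): 0101011111101
Gen 7 (rule 75): 1000010000100
Gen 8 (rule 22): 1100111001110
Gen 9 (rule 154): 1011110111101
Gen 10 (rule 75): 0010010100100
Gen 11 (rule 22): 0111110111110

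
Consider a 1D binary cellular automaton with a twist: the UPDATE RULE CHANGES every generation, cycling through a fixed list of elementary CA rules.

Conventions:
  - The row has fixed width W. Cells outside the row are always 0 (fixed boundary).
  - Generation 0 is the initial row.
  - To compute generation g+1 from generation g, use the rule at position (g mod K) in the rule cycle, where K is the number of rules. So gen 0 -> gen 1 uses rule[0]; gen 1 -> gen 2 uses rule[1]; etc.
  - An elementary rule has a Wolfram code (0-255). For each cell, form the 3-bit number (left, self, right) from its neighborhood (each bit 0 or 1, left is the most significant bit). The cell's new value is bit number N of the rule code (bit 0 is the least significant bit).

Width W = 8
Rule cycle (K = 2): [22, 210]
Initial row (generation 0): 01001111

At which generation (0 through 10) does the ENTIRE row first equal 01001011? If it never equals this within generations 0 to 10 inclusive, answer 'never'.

Answer: 8

Derivation:
Gen 0: 01001111
Gen 1 (rule 22): 11110000
Gen 2 (rule 210): 01111000
Gen 3 (rule 22): 10000100
Gen 4 (rule 210): 01001010
Gen 5 (rule 22): 11111011
Gen 6 (rule 210): 01111001
Gen 7 (rule 22): 10000111
Gen 8 (rule 210): 01001011
Gen 9 (rule 22): 11111000
Gen 10 (rule 210): 01111100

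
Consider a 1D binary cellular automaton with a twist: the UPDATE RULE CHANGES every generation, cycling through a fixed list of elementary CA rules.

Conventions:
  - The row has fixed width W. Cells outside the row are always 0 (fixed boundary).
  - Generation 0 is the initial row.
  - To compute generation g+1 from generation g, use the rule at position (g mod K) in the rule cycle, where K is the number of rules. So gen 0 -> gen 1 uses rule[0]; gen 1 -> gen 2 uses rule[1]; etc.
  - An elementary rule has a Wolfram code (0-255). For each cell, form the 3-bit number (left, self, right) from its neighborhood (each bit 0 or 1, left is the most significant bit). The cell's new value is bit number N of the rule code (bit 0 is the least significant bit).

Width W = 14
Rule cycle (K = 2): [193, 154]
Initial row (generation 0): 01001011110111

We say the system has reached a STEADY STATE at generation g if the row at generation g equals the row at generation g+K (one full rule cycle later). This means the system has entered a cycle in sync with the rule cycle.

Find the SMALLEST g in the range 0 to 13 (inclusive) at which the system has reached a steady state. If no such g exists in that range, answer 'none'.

Answer: none

Derivation:
Gen 0: 01001011110111
Gen 1 (rule 193): 00000001110011
Gen 2 (rule 154): 00000011101110
Gen 3 (rule 193): 11111001100110
Gen 4 (rule 154): 11110111011101
Gen 5 (rule 193): 01110011001100
Gen 6 (rule 154): 11101110111010
Gen 7 (rule 193): 01100110011000
Gen 8 (rule 154): 11011101110100
Gen 9 (rule 193): 01001100110001
Gen 10 (rule 154): 10111011101010
Gen 11 (rule 193): 00011001100000
Gen 12 (rule 154): 00110111010000
Gen 13 (rule 193): 10010011000111
Gen 14 (rule 154): 01101110101110
Gen 15 (rule 193): 00100110000110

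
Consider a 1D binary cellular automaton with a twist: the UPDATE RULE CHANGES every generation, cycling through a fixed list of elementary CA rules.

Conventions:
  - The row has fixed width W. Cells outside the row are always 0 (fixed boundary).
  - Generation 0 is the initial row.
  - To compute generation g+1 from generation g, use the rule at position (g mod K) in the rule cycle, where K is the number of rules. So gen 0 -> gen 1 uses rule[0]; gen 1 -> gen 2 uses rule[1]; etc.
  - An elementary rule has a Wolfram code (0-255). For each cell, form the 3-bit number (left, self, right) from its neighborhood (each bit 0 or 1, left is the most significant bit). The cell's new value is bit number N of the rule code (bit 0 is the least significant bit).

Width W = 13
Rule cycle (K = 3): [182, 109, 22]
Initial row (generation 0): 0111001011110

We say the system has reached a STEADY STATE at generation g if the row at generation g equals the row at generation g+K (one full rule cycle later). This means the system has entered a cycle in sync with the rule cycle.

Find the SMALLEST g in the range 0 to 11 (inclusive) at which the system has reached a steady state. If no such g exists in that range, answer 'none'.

Gen 0: 0111001011110
Gen 1 (rule 182): 1010111101101
Gen 2 (rule 109): 1111100111111
Gen 3 (rule 22): 0000011000000
Gen 4 (rule 182): 0000100100000
Gen 5 (rule 109): 1110100101111
Gen 6 (rule 22): 0000111100000
Gen 7 (rule 182): 0001011010000
Gen 8 (rule 109): 1101111110111
Gen 9 (rule 22): 0000000000000
Gen 10 (rule 182): 0000000000000
Gen 11 (rule 109): 1111111111111
Gen 12 (rule 22): 0000000000000
Gen 13 (rule 182): 0000000000000
Gen 14 (rule 109): 1111111111111

Answer: 9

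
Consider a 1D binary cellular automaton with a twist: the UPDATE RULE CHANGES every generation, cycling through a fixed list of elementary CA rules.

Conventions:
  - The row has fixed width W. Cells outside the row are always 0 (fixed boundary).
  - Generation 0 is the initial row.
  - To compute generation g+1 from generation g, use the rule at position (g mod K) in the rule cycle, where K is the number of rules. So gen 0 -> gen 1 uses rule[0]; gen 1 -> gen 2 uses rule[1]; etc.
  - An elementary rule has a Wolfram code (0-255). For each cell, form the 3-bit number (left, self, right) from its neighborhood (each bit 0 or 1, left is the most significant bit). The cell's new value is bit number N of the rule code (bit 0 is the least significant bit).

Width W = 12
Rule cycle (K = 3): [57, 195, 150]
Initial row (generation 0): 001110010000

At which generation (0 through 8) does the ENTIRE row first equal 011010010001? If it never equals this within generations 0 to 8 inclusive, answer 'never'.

Gen 0: 001110010000
Gen 1 (rule 57): 101001001111
Gen 2 (rule 195): 000010010111
Gen 3 (rule 150): 000111110010
Gen 4 (rule 57): 110100001001
Gen 5 (rule 195): 010001110010
Gen 6 (rule 150): 111010101111
Gen 7 (rule 57): 100101011000
Gen 8 (rule 195): 001000001011

Answer: never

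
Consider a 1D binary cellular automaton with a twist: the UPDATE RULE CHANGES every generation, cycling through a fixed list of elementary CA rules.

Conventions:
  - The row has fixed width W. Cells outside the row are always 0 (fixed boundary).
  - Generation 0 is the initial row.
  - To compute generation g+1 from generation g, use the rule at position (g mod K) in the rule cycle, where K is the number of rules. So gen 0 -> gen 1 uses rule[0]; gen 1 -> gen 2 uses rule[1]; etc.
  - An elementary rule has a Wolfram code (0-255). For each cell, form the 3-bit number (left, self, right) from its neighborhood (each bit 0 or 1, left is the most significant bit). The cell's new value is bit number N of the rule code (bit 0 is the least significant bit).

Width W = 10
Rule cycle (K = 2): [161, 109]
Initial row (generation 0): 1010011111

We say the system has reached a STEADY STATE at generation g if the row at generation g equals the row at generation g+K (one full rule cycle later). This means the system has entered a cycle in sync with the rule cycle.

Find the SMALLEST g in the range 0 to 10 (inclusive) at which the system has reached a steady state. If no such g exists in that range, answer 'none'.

Gen 0: 1010011111
Gen 1 (rule 161): 0100001110
Gen 2 (rule 109): 0101101010
Gen 3 (rule 161): 0010010100
Gen 4 (rule 109): 1010011101
Gen 5 (rule 161): 0100001010
Gen 6 (rule 109): 0101101110
Gen 7 (rule 161): 0010010100
Gen 8 (rule 109): 1010011101
Gen 9 (rule 161): 0100001010
Gen 10 (rule 109): 0101101110
Gen 11 (rule 161): 0010010100
Gen 12 (rule 109): 1010011101

Answer: none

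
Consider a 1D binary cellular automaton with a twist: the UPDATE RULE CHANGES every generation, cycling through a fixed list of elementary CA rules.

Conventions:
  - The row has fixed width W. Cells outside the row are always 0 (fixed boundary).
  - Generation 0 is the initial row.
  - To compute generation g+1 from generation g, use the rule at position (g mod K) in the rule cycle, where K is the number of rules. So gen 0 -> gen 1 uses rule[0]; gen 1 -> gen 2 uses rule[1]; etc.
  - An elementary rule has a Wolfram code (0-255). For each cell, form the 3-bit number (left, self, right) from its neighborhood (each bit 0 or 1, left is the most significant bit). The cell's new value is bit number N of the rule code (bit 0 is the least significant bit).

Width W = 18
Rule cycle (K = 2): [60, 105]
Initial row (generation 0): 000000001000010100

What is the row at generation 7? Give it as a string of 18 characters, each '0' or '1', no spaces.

Answer: 110011101110000010

Derivation:
Gen 0: 000000001000010100
Gen 1 (rule 60): 000000001100011110
Gen 2 (rule 105): 111111101101010010
Gen 3 (rule 60): 100000011011111011
Gen 4 (rule 105): 001111011110001111
Gen 5 (rule 60): 001000110001001000
Gen 6 (rule 105): 100010110100000011
Gen 7 (rule 60): 110011101110000010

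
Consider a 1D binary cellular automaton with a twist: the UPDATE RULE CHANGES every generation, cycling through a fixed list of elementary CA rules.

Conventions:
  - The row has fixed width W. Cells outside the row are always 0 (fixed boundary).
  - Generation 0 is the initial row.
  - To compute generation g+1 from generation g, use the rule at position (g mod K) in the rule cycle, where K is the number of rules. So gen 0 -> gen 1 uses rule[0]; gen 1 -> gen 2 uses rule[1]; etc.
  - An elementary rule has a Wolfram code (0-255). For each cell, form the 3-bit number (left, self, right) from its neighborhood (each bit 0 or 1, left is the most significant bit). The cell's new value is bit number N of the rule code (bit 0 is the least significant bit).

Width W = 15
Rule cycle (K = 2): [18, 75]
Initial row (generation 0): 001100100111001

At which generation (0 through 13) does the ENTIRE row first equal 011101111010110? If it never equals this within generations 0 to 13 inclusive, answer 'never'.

Gen 0: 001100100111001
Gen 1 (rule 18): 010011011000110
Gen 2 (rule 75): 100111011011110
Gen 3 (rule 18): 011000000000001
Gen 4 (rule 75): 111011111111110
Gen 5 (rule 18): 000000000000001
Gen 6 (rule 75): 111111111111110
Gen 7 (rule 18): 000000000000001
Gen 8 (rule 75): 111111111111110
Gen 9 (rule 18): 000000000000001
Gen 10 (rule 75): 111111111111110
Gen 11 (rule 18): 000000000000001
Gen 12 (rule 75): 111111111111110
Gen 13 (rule 18): 000000000000001

Answer: never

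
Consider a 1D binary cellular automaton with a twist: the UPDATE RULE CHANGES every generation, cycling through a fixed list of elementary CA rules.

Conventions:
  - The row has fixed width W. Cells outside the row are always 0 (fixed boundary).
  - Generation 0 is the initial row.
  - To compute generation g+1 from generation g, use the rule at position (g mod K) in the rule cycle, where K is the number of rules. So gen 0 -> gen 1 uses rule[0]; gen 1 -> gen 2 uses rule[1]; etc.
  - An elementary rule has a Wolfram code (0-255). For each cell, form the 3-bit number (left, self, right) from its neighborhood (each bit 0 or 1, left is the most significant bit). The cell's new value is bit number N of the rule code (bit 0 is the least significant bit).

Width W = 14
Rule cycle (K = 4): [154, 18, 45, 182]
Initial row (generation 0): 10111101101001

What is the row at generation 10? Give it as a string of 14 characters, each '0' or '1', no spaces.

Answer: 00011000001101

Derivation:
Gen 0: 10111101101001
Gen 1 (rule 154): 00111001000110
Gen 2 (rule 18): 01000110101001
Gen 3 (rule 45): 01010101111001
Gen 4 (rule 182): 11111110110111
Gen 5 (rule 154): 11111100100110
Gen 6 (rule 18): 00000011011001
Gen 7 (rule 45): 11111010110001
Gen 8 (rule 182): 01110111001011
Gen 9 (rule 154): 11100110110010
Gen 10 (rule 18): 00011000001101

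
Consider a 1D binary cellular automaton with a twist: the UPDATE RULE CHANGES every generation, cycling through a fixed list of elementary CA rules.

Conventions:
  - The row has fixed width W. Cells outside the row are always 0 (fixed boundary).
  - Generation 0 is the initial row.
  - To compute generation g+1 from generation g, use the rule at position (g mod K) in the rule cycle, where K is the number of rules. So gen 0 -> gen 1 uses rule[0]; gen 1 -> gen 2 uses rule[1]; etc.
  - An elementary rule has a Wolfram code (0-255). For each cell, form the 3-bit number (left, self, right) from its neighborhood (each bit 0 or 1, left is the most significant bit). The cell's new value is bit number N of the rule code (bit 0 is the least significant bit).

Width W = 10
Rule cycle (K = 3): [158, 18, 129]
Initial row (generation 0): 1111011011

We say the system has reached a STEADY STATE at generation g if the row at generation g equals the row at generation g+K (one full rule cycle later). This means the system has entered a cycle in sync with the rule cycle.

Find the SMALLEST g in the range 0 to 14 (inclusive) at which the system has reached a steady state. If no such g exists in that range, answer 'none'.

Answer: 8

Derivation:
Gen 0: 1111011011
Gen 1 (rule 158): 1110010010
Gen 2 (rule 18): 0001101101
Gen 3 (rule 129): 1100000000
Gen 4 (rule 158): 1010000000
Gen 5 (rule 18): 0001000000
Gen 6 (rule 129): 1100011111
Gen 7 (rule 158): 1010111110
Gen 8 (rule 18): 0000000001
Gen 9 (rule 129): 1111111100
Gen 10 (rule 158): 1111111010
Gen 11 (rule 18): 0000000001
Gen 12 (rule 129): 1111111100
Gen 13 (rule 158): 1111111010
Gen 14 (rule 18): 0000000001
Gen 15 (rule 129): 1111111100
Gen 16 (rule 158): 1111111010
Gen 17 (rule 18): 0000000001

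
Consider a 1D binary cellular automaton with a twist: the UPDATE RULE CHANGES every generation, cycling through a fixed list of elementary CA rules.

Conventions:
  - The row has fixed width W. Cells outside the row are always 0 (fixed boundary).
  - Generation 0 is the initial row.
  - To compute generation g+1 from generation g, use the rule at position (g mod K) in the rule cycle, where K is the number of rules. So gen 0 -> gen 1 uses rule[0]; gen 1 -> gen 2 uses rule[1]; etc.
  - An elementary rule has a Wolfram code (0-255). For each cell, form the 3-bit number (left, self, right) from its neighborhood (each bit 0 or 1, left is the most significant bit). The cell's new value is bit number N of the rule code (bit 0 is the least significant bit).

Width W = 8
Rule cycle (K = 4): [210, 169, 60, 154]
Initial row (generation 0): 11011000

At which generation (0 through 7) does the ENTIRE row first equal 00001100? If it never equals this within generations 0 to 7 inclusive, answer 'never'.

Gen 0: 11011000
Gen 1 (rule 210): 01001100
Gen 2 (rule 169): 00001001
Gen 3 (rule 60): 00001101
Gen 4 (rule 154): 00011000
Gen 5 (rule 210): 00101100
Gen 6 (rule 169): 10011001
Gen 7 (rule 60): 11010101

Answer: never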